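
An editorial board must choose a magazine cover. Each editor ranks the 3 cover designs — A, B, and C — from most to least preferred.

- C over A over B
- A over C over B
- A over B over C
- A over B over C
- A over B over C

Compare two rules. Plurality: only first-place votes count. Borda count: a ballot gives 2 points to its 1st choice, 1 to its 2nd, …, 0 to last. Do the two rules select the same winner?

Plurality first-place counts: A 4, B 0, C 1 → A.
Borda totals: A 9, B 3, C 3 → A.
The two rules agree on A.

Yes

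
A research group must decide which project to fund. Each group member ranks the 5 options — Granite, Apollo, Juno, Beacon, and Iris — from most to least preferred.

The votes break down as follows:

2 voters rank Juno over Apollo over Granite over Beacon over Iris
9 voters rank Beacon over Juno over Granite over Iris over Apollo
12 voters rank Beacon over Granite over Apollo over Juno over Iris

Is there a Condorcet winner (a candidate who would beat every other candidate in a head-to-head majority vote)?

Head-to-head results (23 voters total):
Granite vs Apollo: Granite wins 21–2.
Granite vs Juno: Granite wins 12–11.
Granite vs Beacon: Beacon wins 21–2.
Granite vs Iris: Granite wins 23–0.
Apollo vs Juno: Apollo wins 12–11.
Apollo vs Beacon: Beacon wins 21–2.
Apollo vs Iris: Apollo wins 14–9.
Juno vs Beacon: Beacon wins 21–2.
Juno vs Iris: Juno wins 23–0.
Beacon vs Iris: Beacon wins 23–0.
Beacon beats each rival — Granite (21–2), Apollo (21–2), Juno (21–2), Iris (23–0) — so Beacon is the Condorcet winner.

Yes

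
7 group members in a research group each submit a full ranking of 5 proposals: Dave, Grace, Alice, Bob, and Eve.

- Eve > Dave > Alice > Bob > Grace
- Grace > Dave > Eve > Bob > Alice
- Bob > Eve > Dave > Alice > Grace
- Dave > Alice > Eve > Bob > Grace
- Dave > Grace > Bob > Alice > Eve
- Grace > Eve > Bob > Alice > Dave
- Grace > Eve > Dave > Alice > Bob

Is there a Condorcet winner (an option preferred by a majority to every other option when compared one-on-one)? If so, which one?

None — there is no Condorcet winner

Head-to-head results (7 voters total):
Dave vs Grace: Dave wins 4–3.
Dave vs Alice: Dave wins 6–1.
Dave vs Bob: Dave wins 5–2.
Dave vs Eve: Eve wins 4–3.
Grace vs Alice: Grace wins 4–3.
Grace vs Bob: Grace wins 4–3.
Grace vs Eve: Grace wins 4–3.
Alice vs Bob: Bob wins 4–3.
Alice vs Eve: Eve wins 5–2.
Bob vs Eve: Eve wins 5–2.
No candidate beats all others: Dave beats Grace beats Eve beats Dave, a majority cycle.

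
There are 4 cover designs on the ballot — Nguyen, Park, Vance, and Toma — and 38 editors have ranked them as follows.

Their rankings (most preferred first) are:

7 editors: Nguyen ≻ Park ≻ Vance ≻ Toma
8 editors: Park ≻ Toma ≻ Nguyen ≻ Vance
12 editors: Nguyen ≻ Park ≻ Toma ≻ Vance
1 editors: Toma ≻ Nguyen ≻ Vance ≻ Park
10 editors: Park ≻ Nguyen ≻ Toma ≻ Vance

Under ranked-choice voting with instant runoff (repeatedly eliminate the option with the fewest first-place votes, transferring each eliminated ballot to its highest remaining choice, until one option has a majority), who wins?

Nguyen

Round 1: Nguyen 19, Park 18, Toma 1, Vance 0. Vance has the fewest and is eliminated.
Round 2: Nguyen 19, Park 18, Toma 1. Toma has the fewest and is eliminated.
Round 3: Nguyen 20, Park 18. Nguyen has a majority.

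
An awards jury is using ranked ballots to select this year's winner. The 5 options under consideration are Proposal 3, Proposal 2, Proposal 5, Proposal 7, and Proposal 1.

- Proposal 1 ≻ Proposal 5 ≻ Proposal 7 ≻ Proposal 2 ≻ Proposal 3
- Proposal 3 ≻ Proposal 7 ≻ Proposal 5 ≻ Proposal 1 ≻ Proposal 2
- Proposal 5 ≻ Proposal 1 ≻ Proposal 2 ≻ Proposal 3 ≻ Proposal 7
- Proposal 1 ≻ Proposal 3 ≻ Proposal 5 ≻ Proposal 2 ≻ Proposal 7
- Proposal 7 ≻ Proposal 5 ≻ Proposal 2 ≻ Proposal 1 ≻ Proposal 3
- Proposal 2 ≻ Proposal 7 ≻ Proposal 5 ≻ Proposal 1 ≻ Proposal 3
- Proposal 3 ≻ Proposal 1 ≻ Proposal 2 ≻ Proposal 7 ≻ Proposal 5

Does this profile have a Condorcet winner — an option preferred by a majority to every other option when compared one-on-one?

Head-to-head results (7 voters total):
Proposal 3 vs Proposal 2: Proposal 2 wins 4–3.
Proposal 3 vs Proposal 5: Proposal 5 wins 4–3.
Proposal 3 vs Proposal 7: Proposal 3 wins 4–3.
Proposal 3 vs Proposal 1: Proposal 1 wins 5–2.
Proposal 2 vs Proposal 5: Proposal 5 wins 5–2.
Proposal 2 vs Proposal 7: Proposal 2 wins 4–3.
Proposal 2 vs Proposal 1: Proposal 1 wins 5–2.
Proposal 5 vs Proposal 7: Proposal 7 wins 4–3.
Proposal 5 vs Proposal 1: Proposal 5 wins 4–3.
Proposal 7 vs Proposal 1: Proposal 1 wins 4–3.
No candidate beats all others: Proposal 3 beats Proposal 7 beats Proposal 5 beats Proposal 3, a majority cycle.

No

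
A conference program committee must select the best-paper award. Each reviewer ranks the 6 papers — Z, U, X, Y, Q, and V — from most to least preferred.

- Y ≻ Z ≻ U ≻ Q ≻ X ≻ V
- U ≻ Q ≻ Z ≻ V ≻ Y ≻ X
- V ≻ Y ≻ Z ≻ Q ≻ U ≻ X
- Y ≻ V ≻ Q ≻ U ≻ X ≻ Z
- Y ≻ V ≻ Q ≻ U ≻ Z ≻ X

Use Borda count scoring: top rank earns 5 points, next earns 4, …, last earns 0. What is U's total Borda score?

Borda scores:
  Z: 4 + 3 + 3 + 0 + 1 = 11
  U: 3 + 5 + 1 + 2 + 2 = 13
  X: 1 + 0 + 0 + 1 + 0 = 2
  Y: 5 + 1 + 4 + 5 + 5 = 20
  Q: 2 + 4 + 2 + 3 + 3 = 14
  V: 0 + 2 + 5 + 4 + 4 = 15

13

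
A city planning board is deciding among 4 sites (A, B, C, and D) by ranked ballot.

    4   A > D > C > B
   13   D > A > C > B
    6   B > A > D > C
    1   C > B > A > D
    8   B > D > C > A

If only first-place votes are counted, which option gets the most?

B

First-place vote totals:
  A: 4
  B: 14
  C: 1
  D: 13
B has the most first-place votes.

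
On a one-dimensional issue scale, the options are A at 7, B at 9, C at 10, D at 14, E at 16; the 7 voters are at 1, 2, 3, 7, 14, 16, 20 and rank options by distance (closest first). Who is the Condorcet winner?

With single-peaked preferences on a line, the Condorcet winner is the candidate closest to the median voter.
The median voter (position 7) is closest to A at 7.
Check: A vs D — voters closer to A: 4 of 7.

A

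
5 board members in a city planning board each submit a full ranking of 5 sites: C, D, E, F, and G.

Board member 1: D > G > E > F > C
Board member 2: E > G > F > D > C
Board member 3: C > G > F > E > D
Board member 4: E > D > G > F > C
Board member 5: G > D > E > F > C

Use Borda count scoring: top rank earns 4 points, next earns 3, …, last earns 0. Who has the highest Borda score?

Borda scores:
  C: 0 + 0 + 4 + 0 + 0 = 4
  D: 4 + 1 + 0 + 3 + 3 = 11
  E: 2 + 4 + 1 + 4 + 2 = 13
  F: 1 + 2 + 2 + 1 + 1 = 7
  G: 3 + 3 + 3 + 2 + 4 = 15
G has the highest total.

G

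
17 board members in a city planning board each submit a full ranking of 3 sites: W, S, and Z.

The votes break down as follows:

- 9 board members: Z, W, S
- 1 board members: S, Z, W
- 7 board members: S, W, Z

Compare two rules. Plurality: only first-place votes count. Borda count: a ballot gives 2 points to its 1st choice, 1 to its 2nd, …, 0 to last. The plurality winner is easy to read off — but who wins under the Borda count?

Z

Plurality first-place counts: W 0, S 8, Z 9 → Z.
Borda totals: W 16, S 16, Z 19 → Z.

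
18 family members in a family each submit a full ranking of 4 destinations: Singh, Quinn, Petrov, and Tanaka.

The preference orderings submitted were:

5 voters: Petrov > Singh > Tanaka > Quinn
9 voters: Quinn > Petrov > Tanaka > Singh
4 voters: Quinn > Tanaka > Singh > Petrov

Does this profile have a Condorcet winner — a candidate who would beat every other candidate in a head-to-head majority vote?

Head-to-head results (18 voters total):
Singh vs Quinn: Quinn wins 13–5.
Singh vs Petrov: Petrov wins 14–4.
Singh vs Tanaka: Tanaka wins 13–5.
Quinn vs Petrov: Quinn wins 13–5.
Quinn vs Tanaka: Quinn wins 13–5.
Petrov vs Tanaka: Petrov wins 14–4.
Quinn beats each rival — Singh (13–5), Petrov (13–5), Tanaka (13–5) — so Quinn is the Condorcet winner.

Yes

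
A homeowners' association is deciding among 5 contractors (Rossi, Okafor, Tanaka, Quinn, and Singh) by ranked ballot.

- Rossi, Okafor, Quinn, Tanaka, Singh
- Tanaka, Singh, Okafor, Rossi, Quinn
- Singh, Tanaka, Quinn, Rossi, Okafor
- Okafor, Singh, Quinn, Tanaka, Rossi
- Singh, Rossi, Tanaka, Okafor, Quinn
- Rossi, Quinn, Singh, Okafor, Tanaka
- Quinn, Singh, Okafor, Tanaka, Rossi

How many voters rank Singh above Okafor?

5

Ballots ranking Singh above Okafor: 5.
Ballots ranking Okafor above Singh: 2.
So 5 of 7 voters prefer Singh to Okafor.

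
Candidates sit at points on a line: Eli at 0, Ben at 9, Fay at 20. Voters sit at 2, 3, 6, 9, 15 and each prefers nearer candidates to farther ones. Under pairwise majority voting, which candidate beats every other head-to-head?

Ben

With single-peaked preferences on a line, the Condorcet winner is the candidate closest to the median voter.
The median voter (position 6) is closest to Ben at 9.
Check: Ben vs Fay — voters closer to Ben: 4 of 5.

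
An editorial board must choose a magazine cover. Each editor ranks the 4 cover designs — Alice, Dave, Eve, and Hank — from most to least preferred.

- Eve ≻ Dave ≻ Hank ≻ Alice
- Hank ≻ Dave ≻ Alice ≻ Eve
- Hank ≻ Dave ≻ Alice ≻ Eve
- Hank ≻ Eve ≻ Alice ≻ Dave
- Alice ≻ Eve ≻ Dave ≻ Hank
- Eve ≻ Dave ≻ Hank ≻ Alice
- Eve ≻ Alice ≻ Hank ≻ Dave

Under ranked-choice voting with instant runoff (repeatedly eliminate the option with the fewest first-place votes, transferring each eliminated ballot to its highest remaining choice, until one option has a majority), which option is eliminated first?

Round 1: Eve 3, Hank 3, Alice 1, Dave 0. Dave has the fewest and is eliminated.
Round 2: Eve 3, Hank 3, Alice 1. Alice has the fewest and is eliminated.
Round 3: Eve 4, Hank 3. Eve has a majority.

Dave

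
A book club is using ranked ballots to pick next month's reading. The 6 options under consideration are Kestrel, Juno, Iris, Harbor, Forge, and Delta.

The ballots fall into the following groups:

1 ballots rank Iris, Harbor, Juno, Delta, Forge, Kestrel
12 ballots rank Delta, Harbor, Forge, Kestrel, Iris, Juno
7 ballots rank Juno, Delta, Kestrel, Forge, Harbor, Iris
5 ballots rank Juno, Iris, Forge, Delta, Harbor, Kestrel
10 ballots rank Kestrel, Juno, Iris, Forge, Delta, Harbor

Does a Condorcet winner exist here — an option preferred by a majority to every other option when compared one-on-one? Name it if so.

Head-to-head results (35 voters total):
Kestrel vs Juno: Kestrel wins 22–13.
Kestrel vs Iris: Kestrel wins 29–6.
Kestrel vs Harbor: Harbor wins 18–17.
Kestrel vs Forge: Forge wins 18–17.
Kestrel vs Delta: Delta wins 25–10.
Juno vs Iris: Juno wins 22–13.
Juno vs Harbor: Juno wins 22–13.
Juno vs Forge: Juno wins 23–12.
Juno vs Delta: Juno wins 23–12.
Iris vs Harbor: Harbor wins 19–16.
Iris vs Forge: Forge wins 19–16.
Iris vs Delta: Delta wins 19–16.
Harbor vs Forge: Forge wins 22–13.
Harbor vs Delta: Delta wins 34–1.
Forge vs Delta: Delta wins 20–15.
No candidate beats all others: Kestrel beats Juno beats Harbor beats Kestrel, a majority cycle.

There is no Condorcet winner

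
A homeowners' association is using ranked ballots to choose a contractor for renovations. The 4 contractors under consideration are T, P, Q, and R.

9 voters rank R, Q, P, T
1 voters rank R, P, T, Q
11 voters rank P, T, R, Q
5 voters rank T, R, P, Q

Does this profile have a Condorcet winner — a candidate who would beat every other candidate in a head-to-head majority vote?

No

Head-to-head results (26 voters total):
T vs P: P wins 21–5.
T vs Q: T wins 17–9.
T vs R: T wins 16–10.
P vs Q: P wins 17–9.
P vs R: R wins 15–11.
Q vs R: R wins 26–0.
No candidate beats all others: T beats R beats P beats T, a majority cycle.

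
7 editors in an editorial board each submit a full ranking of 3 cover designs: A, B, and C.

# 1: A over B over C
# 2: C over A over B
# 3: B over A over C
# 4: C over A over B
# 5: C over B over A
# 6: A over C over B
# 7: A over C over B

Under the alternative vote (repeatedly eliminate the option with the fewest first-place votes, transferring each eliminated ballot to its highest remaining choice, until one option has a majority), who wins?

Round 1: A 3, C 3, B 1. B has the fewest and is eliminated.
Round 2: A 4, C 3. A has a majority.

A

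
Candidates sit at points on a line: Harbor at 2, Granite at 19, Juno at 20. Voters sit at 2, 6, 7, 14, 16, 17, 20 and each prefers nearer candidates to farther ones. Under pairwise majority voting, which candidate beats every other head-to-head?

With single-peaked preferences on a line, the Condorcet winner is the candidate closest to the median voter.
The median voter (position 14) is closest to Granite at 19.
Check: Granite vs Harbor — voters closer to Granite: 4 of 7.

Granite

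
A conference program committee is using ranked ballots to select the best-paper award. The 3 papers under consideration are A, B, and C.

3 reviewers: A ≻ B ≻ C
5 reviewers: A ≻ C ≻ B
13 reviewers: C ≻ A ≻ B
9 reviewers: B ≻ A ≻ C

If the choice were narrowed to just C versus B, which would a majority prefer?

Ballots ranking C above B: 5+13 = 18.
Ballots ranking B above C: 3+9 = 12.
C wins the head-to-head, 18–12.

C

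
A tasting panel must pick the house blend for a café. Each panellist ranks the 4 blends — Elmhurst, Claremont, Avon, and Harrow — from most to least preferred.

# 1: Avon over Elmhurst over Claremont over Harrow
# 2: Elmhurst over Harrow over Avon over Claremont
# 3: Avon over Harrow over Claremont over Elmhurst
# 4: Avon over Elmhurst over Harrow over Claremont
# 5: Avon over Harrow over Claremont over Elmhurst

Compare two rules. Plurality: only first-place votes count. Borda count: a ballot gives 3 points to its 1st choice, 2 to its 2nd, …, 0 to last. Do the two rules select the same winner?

Yes

Plurality first-place counts: Elmhurst 1, Claremont 0, Avon 4, Harrow 0 → Avon.
Borda totals: Elmhurst 7, Claremont 3, Avon 13, Harrow 7 → Avon.
The two rules agree on Avon.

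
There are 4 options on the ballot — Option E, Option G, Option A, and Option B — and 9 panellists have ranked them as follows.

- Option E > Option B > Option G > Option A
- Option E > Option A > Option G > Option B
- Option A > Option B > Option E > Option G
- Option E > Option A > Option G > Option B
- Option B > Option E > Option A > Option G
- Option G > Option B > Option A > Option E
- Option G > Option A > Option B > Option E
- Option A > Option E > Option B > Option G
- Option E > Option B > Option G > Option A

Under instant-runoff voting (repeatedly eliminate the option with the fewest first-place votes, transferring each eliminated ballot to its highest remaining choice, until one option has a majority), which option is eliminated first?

Round 1: Option E 4, Option G 2, Option A 2, Option B 1. Option B has the fewest and is eliminated.
Round 2: Option E 5, Option G 2, Option A 2. Option E has a majority.

Option B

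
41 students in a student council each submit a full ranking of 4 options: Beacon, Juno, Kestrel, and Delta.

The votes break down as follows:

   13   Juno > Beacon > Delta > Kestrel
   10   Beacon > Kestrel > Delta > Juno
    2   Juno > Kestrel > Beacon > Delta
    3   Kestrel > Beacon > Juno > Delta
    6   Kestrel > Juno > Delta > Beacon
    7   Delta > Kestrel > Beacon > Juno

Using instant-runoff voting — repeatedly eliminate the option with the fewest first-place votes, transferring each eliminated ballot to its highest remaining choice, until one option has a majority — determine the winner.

Round 1: Juno 15, Beacon 10, Kestrel 9, Delta 7. Delta has the fewest and is eliminated.
Round 2: Kestrel 16, Juno 15, Beacon 10. Beacon has the fewest and is eliminated.
Round 3: Kestrel 26, Juno 15. Kestrel has a majority.

Kestrel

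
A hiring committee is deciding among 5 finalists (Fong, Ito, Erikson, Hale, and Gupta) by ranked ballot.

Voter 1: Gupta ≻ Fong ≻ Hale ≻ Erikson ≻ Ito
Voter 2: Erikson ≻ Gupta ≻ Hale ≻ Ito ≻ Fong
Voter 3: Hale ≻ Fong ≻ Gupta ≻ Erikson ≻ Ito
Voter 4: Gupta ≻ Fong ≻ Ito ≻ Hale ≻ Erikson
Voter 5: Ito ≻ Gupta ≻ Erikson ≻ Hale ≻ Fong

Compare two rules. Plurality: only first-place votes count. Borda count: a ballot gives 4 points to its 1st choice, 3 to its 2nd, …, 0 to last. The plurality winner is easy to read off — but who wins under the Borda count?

Gupta

Plurality first-place counts: Fong 0, Ito 1, Erikson 1, Hale 1, Gupta 2 → Gupta.
Borda totals: Fong 9, Ito 7, Erikson 8, Hale 10, Gupta 16 → Gupta.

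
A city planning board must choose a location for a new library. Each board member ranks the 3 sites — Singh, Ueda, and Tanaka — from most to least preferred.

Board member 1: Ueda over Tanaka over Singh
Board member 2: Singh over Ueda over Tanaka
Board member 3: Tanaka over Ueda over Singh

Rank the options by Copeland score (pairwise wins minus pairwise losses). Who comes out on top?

Ueda

Pairwise results:
  Singh vs Ueda: Ueda wins 2–1.
  Singh vs Tanaka: Tanaka wins 2–1.
  Ueda vs Tanaka: Ueda wins 2–1.
Copeland scores (wins − losses):
  Singh: 0 − 2 = -2
  Ueda: 2 − 0 = 2
  Tanaka: 1 − 1 = 0
Ueda has the best Copeland score.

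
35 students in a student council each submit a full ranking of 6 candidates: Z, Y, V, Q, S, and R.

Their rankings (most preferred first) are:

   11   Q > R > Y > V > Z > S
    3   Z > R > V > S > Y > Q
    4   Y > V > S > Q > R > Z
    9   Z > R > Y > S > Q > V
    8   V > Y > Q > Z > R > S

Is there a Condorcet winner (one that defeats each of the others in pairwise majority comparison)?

No

Head-to-head results (35 voters total):
Z vs Y: Y wins 23–12.
Z vs V: V wins 23–12.
Z vs Q: Q wins 23–12.
Z vs S: Z wins 31–4.
Z vs R: Z wins 20–15.
Y vs V: Y wins 24–11.
Y vs Q: Y wins 24–11.
Y vs S: Y wins 32–3.
Y vs R: R wins 23–12.
V vs Q: Q wins 20–15.
V vs S: V wins 26–9.
V vs R: R wins 23–12.
Q vs S: Q wins 19–16.
Q vs R: Q wins 23–12.
S vs R: R wins 31–4.
No candidate beats all others: Z beats R beats Y beats Z, a majority cycle.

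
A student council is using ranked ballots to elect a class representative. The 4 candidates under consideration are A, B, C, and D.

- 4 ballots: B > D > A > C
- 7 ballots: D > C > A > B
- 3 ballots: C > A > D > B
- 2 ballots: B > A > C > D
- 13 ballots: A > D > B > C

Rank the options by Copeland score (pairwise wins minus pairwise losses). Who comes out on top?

A

Pairwise results:
  A vs B: A wins 23–6.
  A vs C: A wins 19–10.
  A vs D: A wins 18–11.
  B vs C: B wins 19–10.
  B vs D: D wins 23–6.
  C vs D: D wins 24–5.
Copeland scores (wins − losses):
  A: 3 − 0 = 3
  B: 1 − 2 = -1
  C: 0 − 3 = -3
  D: 2 − 1 = 1
A has the best Copeland score.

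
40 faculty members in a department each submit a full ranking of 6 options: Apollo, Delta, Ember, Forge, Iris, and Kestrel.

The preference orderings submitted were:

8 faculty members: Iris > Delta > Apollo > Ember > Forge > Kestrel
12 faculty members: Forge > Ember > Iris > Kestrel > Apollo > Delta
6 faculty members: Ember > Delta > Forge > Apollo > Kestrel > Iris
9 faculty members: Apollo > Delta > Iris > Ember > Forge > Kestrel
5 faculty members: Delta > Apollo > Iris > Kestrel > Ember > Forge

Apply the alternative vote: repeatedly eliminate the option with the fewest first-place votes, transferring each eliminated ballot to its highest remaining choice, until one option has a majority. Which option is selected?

Apollo

Round 1: Forge 12, Apollo 9, Iris 8, Ember 6, Delta 5, Kestrel 0. Kestrel has the fewest and is eliminated.
Round 2: Forge 12, Apollo 9, Iris 8, Ember 6, Delta 5. Delta has the fewest and is eliminated.
Round 3: Apollo 14, Forge 12, Iris 8, Ember 6. Ember has the fewest and is eliminated.
Round 4: Forge 18, Apollo 14, Iris 8. Iris has the fewest and is eliminated.
Round 5: Apollo 22, Forge 18. Apollo has a majority.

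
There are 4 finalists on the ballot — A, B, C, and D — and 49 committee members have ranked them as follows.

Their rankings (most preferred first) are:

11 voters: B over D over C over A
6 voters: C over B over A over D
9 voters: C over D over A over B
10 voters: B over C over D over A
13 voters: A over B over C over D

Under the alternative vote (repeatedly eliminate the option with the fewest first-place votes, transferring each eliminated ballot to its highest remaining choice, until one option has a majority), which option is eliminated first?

D

Round 1: B 21, C 15, A 13, D 0. D has the fewest and is eliminated.
Round 2: B 21, C 15, A 13. A has the fewest and is eliminated.
Round 3: B 34, C 15. B has a majority.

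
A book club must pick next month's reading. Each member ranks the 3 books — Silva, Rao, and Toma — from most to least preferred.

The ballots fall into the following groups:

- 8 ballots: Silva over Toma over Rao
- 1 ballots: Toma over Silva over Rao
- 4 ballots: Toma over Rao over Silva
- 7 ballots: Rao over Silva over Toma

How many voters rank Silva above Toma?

Ballots ranking Silva above Toma: 8+7 = 15.
Ballots ranking Toma above Silva: 1+4 = 5.
So 15 of 20 voters prefer Silva to Toma.

15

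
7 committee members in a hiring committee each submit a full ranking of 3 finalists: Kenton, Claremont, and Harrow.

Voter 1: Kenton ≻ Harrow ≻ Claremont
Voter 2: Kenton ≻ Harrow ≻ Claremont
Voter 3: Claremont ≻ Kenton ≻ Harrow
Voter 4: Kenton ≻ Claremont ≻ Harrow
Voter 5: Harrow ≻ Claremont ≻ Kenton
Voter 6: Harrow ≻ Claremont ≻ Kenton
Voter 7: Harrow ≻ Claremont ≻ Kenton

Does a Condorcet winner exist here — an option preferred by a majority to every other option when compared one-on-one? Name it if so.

None — there is no Condorcet winner

Head-to-head results (7 voters total):
Kenton vs Claremont: Claremont wins 4–3.
Kenton vs Harrow: Kenton wins 4–3.
Claremont vs Harrow: Harrow wins 5–2.
No candidate beats all others: Kenton beats Harrow beats Claremont beats Kenton, a majority cycle.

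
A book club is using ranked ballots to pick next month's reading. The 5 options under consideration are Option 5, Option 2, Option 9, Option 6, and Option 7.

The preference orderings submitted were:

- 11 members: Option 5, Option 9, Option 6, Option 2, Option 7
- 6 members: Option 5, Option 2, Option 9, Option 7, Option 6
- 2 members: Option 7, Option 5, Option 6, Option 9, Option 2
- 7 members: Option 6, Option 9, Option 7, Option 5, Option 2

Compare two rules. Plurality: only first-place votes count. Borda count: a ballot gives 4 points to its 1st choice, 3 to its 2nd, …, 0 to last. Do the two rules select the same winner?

Yes

Plurality first-place counts: Option 5 17, Option 2 0, Option 9 0, Option 6 7, Option 7 2 → Option 5.
Borda totals: Option 5 81, Option 2 29, Option 9 68, Option 6 54, Option 7 28 → Option 5.
The two rules agree on Option 5.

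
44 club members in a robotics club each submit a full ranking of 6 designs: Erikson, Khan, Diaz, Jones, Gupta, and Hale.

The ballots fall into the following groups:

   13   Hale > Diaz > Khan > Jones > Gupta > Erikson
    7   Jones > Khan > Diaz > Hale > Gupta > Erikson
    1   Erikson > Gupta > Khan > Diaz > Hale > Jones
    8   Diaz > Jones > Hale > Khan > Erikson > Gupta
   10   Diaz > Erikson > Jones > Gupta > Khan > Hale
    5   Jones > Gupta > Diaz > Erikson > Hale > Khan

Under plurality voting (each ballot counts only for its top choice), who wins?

Diaz

First-place vote totals:
  Erikson: 1
  Khan: 0
  Diaz: 18
  Jones: 12
  Gupta: 0
  Hale: 13
Diaz has the most first-place votes.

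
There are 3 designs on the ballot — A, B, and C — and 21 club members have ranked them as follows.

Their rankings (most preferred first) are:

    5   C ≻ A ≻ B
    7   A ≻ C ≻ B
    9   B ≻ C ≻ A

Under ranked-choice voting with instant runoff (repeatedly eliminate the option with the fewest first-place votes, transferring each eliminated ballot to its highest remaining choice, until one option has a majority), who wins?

A

Round 1: B 9, A 7, C 5. C has the fewest and is eliminated.
Round 2: A 12, B 9. A has a majority.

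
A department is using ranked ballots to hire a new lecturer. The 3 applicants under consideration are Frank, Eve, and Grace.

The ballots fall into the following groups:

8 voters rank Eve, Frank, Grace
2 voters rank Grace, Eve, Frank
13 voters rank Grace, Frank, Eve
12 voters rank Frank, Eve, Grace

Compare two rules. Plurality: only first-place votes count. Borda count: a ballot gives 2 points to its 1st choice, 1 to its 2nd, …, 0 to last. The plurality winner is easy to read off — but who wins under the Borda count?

Plurality first-place counts: Frank 12, Eve 8, Grace 15 → Grace.
Borda totals: Frank 45, Eve 30, Grace 30 → Frank.

Frank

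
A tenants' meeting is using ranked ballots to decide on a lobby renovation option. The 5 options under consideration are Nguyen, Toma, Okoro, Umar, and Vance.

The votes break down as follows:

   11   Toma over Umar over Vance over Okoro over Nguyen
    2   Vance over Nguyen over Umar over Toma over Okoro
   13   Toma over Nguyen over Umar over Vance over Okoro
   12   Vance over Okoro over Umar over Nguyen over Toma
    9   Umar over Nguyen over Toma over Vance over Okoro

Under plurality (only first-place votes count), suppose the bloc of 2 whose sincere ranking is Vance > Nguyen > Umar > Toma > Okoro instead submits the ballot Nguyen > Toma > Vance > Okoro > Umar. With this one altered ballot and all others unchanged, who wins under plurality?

Toma

First-place totals with the altered ballot: Nguyen 2, Toma 24, Okoro 0, Umar 9, Vance 12.
The winner is unchanged: still Toma.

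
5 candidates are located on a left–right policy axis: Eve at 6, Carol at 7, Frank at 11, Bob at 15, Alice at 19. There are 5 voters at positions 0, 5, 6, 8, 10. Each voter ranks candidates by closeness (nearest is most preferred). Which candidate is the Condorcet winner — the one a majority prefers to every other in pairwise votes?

Eve

With single-peaked preferences on a line, the Condorcet winner is the candidate closest to the median voter.
The median voter (position 6) is closest to Eve at 6.
Check: Eve vs Carol — voters closer to Eve: 3 of 5.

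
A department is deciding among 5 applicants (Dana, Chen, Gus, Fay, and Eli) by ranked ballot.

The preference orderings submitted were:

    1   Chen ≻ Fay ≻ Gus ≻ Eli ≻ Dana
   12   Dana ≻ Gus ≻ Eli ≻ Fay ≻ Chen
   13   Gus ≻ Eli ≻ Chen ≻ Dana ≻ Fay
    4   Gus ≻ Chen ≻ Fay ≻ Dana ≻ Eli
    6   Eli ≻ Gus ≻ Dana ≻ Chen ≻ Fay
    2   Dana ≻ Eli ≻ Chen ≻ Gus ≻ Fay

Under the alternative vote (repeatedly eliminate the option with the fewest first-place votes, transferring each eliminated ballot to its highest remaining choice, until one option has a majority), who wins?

Round 1: Gus 17, Dana 14, Eli 6, Chen 1, Fay 0. Fay has the fewest and is eliminated.
Round 2: Gus 17, Dana 14, Eli 6, Chen 1. Chen has the fewest and is eliminated.
Round 3: Gus 18, Dana 14, Eli 6. Eli has the fewest and is eliminated.
Round 4: Gus 24, Dana 14. Gus has a majority.

Gus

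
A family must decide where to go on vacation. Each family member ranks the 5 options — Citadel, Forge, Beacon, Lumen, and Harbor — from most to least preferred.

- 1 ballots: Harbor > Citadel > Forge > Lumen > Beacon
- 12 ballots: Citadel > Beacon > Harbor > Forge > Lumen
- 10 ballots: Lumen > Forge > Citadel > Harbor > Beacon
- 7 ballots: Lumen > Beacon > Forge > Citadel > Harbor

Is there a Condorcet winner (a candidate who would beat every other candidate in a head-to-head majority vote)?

Yes

Head-to-head results (30 voters total):
Citadel vs Forge: Forge wins 17–13.
Citadel vs Beacon: Citadel wins 23–7.
Citadel vs Lumen: Lumen wins 17–13.
Citadel vs Harbor: Citadel wins 29–1.
Forge vs Beacon: Beacon wins 19–11.
Forge vs Lumen: Lumen wins 17–13.
Forge vs Harbor: Forge wins 17–13.
Beacon vs Lumen: Lumen wins 18–12.
Beacon vs Harbor: Beacon wins 19–11.
Lumen vs Harbor: Lumen wins 17–13.
Lumen beats each rival — Citadel (17–13), Forge (17–13), Beacon (18–12), Harbor (17–13) — so Lumen is the Condorcet winner.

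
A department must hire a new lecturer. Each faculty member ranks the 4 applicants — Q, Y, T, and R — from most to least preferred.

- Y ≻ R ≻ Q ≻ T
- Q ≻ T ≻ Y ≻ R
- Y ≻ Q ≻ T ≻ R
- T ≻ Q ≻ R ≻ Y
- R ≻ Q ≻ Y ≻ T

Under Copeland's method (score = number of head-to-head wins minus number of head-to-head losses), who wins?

Q

Pairwise results:
  Q vs Y: Q wins 3–2.
  Q vs T: Q wins 4–1.
  Q vs R: Q wins 3–2.
  Y vs T: Y wins 3–2.
  Y vs R: Y wins 3–2.
  T vs R: T wins 3–2.
Copeland scores (wins − losses):
  Q: 3 − 0 = 3
  Y: 2 − 1 = 1
  T: 1 − 2 = -1
  R: 0 − 3 = -3
Q has the best Copeland score.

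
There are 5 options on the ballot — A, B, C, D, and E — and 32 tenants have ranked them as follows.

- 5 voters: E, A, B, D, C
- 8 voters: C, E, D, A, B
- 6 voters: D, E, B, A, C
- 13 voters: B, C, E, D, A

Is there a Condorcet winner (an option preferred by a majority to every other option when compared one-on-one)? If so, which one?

There is no Condorcet winner

Head-to-head results (32 voters total):
A vs B: B wins 19–13.
A vs C: C wins 21–11.
A vs D: D wins 27–5.
A vs E: E wins 32–0.
B vs C: B wins 24–8.
B vs D: B wins 18–14.
B vs E: E wins 19–13.
C vs D: C wins 21–11.
C vs E: C wins 21–11.
D vs E: E wins 26–6.
No candidate beats all others: B beats C beats E beats B, a majority cycle.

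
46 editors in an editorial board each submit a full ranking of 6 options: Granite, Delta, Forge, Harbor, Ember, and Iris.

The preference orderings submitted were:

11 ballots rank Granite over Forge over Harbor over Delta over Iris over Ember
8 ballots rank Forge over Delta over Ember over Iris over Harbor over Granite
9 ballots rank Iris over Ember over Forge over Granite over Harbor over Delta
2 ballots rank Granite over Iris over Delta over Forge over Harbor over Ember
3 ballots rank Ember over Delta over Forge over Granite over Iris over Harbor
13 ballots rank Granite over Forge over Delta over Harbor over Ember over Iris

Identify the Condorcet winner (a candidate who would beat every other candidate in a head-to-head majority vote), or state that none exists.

Head-to-head results (46 voters total):
Granite vs Delta: Granite wins 35–11.
Granite vs Forge: Granite wins 26–20.
Granite vs Harbor: Granite wins 38–8.
Granite vs Ember: Granite wins 26–20.
Granite vs Iris: Granite wins 29–17.
Delta vs Forge: Forge wins 41–5.
Delta vs Harbor: Delta wins 26–20.
Delta vs Ember: Delta wins 34–12.
Delta vs Iris: Delta wins 35–11.
Forge vs Harbor: Forge wins 46–0.
Forge vs Ember: Forge wins 34–12.
Forge vs Iris: Forge wins 35–11.
Harbor vs Ember: Harbor wins 26–20.
Harbor vs Iris: Harbor wins 24–22.
Ember vs Iris: Ember wins 24–22.
Granite beats each rival — Delta (35–11), Forge (26–20), Harbor (38–8), Ember (26–20), Iris (29–17) — so Granite is the Condorcet winner.

Granite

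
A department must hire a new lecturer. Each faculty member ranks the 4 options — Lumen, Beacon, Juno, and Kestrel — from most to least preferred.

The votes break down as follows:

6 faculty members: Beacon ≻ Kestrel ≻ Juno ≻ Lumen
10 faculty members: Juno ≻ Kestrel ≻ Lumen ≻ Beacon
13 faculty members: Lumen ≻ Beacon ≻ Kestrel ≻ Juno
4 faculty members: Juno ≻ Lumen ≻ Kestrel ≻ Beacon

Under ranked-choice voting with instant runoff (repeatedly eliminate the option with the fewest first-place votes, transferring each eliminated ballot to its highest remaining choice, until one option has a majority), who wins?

Round 1: Juno 14, Lumen 13, Beacon 6, Kestrel 0. Kestrel has the fewest and is eliminated.
Round 2: Juno 14, Lumen 13, Beacon 6. Beacon has the fewest and is eliminated.
Round 3: Juno 20, Lumen 13. Juno has a majority.

Juno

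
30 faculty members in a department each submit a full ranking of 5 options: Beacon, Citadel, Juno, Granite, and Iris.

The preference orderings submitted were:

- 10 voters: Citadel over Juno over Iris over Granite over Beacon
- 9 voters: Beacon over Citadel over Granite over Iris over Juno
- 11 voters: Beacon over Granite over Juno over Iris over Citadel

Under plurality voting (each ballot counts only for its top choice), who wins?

Beacon

First-place vote totals:
  Beacon: 20
  Citadel: 10
  Juno: 0
  Granite: 0
  Iris: 0
Beacon has the most first-place votes.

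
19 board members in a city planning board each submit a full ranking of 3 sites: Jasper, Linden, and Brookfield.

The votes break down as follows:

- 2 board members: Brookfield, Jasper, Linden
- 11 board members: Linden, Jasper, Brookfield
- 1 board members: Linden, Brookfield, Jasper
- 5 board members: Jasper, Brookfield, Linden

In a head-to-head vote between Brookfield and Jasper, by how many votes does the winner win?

13

Ballots ranking Brookfield above Jasper: 2+1 = 3.
Ballots ranking Jasper above Brookfield: 11+5 = 16.
Jasper wins 16–3, a margin of 13.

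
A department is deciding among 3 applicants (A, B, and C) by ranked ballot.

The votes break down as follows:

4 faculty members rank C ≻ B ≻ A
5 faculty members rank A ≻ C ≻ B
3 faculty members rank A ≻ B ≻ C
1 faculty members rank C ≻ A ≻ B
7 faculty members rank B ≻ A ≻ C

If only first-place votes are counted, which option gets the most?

First-place vote totals:
  A: 8
  B: 7
  C: 5
A has the most first-place votes.

A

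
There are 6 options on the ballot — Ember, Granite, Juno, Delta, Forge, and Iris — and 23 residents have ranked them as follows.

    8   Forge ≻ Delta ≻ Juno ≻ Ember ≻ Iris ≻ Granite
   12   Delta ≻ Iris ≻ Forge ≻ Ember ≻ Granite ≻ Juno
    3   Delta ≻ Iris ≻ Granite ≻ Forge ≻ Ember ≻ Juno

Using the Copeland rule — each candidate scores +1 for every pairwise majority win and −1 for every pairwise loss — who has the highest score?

Pairwise results:
  Ember vs Granite: Ember wins 20–3.
  Ember vs Juno: Ember wins 15–8.
  Ember vs Delta: Delta wins 23–0.
  Ember vs Forge: Forge wins 23–0.
  Ember vs Iris: Iris wins 15–8.
  Granite vs Juno: Granite wins 15–8.
  Granite vs Delta: Delta wins 23–0.
  Granite vs Forge: Forge wins 20–3.
  Granite vs Iris: Iris wins 23–0.
  Juno vs Delta: Delta wins 23–0.
  Juno vs Forge: Forge wins 23–0.
  Juno vs Iris: Iris wins 15–8.
  Delta vs Forge: Delta wins 15–8.
  Delta vs Iris: Delta wins 23–0.
  Forge vs Iris: Iris wins 15–8.
Copeland scores (wins − losses):
  Ember: 2 − 3 = -1
  Granite: 1 − 4 = -3
  Juno: 0 − 5 = -5
  Delta: 5 − 0 = 5
  Forge: 3 − 2 = 1
  Iris: 4 − 1 = 3
Delta has the best Copeland score.

Delta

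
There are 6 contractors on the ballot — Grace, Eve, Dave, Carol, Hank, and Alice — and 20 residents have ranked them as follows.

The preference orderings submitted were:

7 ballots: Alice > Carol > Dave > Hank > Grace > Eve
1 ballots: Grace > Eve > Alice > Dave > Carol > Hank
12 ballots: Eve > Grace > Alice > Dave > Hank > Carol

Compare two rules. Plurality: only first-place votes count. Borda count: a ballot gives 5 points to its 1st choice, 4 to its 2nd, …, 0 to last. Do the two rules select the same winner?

No

Plurality first-place counts: Grace 1, Eve 12, Dave 0, Carol 0, Hank 0, Alice 7 → Eve.
Borda totals: Grace 60, Eve 64, Dave 47, Carol 29, Hank 26, Alice 74 → Alice.
The two rules disagree: plurality picks Eve, Borda picks Alice.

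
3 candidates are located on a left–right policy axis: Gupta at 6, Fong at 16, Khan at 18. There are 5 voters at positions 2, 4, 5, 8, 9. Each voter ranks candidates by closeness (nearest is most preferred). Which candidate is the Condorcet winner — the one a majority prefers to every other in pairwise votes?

With single-peaked preferences on a line, the Condorcet winner is the candidate closest to the median voter.
The median voter (position 5) is closest to Gupta at 6.
Check: Gupta vs Fong — voters closer to Gupta: 5 of 5.

Gupta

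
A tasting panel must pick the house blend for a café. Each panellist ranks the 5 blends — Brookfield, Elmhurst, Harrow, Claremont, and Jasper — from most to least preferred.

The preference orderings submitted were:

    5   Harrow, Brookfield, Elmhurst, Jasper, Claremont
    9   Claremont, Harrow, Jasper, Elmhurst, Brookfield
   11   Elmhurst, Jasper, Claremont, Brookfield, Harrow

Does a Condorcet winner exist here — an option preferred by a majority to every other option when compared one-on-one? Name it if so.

There is no Condorcet winner

Head-to-head results (25 voters total):
Brookfield vs Elmhurst: Elmhurst wins 20–5.
Brookfield vs Harrow: Harrow wins 14–11.
Brookfield vs Claremont: Claremont wins 20–5.
Brookfield vs Jasper: Jasper wins 20–5.
Elmhurst vs Harrow: Harrow wins 14–11.
Elmhurst vs Claremont: Elmhurst wins 16–9.
Elmhurst vs Jasper: Elmhurst wins 16–9.
Harrow vs Claremont: Claremont wins 20–5.
Harrow vs Jasper: Harrow wins 14–11.
Claremont vs Jasper: Jasper wins 16–9.
No candidate beats all others: Elmhurst beats Claremont beats Harrow beats Elmhurst, a majority cycle.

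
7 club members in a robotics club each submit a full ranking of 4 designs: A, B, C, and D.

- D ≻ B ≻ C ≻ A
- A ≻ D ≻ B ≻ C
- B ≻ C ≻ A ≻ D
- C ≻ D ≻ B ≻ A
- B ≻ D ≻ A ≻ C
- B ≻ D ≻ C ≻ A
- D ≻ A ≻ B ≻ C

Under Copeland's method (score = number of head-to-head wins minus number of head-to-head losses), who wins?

D

Pairwise results:
  A vs B: B wins 5–2.
  A vs C: C wins 4–3.
  A vs D: D wins 5–2.
  B vs C: B wins 6–1.
  B vs D: D wins 4–3.
  C vs D: D wins 5–2.
Copeland scores (wins − losses):
  A: 0 − 3 = -3
  B: 2 − 1 = 1
  C: 1 − 2 = -1
  D: 3 − 0 = 3
D has the best Copeland score.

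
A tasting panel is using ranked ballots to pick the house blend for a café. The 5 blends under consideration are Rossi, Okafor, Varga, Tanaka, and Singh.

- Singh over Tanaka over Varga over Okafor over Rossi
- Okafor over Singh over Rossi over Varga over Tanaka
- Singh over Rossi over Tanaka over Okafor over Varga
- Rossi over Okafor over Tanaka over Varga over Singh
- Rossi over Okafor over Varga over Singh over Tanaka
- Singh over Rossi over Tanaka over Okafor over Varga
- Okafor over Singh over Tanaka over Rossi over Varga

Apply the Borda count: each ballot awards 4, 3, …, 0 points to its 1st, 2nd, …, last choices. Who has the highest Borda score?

Borda scores:
  Rossi: 0 + 2 + 3 + 4 + 4 + 3 + 1 = 17
  Okafor: 1 + 4 + 1 + 3 + 3 + 1 + 4 = 17
  Varga: 2 + 1 + 0 + 1 + 2 + 0 + 0 = 6
  Tanaka: 3 + 0 + 2 + 2 + 0 + 2 + 2 = 11
  Singh: 4 + 3 + 4 + 0 + 1 + 4 + 3 = 19
Singh has the highest total.

Singh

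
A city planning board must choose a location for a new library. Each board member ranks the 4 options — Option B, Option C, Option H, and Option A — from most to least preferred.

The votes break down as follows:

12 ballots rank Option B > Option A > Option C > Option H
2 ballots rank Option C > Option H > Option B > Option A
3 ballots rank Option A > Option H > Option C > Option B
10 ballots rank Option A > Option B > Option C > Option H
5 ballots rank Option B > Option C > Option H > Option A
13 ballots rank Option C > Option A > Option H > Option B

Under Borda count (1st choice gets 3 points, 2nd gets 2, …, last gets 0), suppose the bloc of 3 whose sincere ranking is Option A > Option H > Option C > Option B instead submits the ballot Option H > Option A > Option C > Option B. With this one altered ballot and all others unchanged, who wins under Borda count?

Borda totals with the altered ballot: Option B 73, Option C 80, Option H 31, Option A 86.
The winner is unchanged: still Option A.

Option A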